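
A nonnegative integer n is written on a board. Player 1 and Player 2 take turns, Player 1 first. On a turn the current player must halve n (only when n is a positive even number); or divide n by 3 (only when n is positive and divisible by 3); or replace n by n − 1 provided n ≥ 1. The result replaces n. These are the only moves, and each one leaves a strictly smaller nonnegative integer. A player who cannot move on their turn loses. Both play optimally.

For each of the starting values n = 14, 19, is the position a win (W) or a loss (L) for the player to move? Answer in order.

14: W, 19: L

Label each position W (a win for the player to move) or L (a loss). A position with no legal move is L; any other position is W exactly when some move reaches an L, and L when every move reaches a W.
n=0: no move → L
n=1: can move to 0, which is L ⇒ W
n=2: the only move is to 1(W), a W ⇒ L
n=3: can move to 2, which is L ⇒ W
n=4: can move to 2, which is L ⇒ W
n=5: the only move is to 4(W), a W ⇒ L
n=6: can move to 2, which is L ⇒ W
n=7: the only move is to 6(W), a W ⇒ L
n=8: can move to 7, which is L ⇒ W
n=9: moves to 3(W), 8(W); every one is W ⇒ L
n=10: can move to 5, which is L ⇒ W
n=11: the only move is to 10(W), a W ⇒ L
n=12: can move to 11, which is L ⇒ W
n=13: the only move is to 12(W), a W ⇒ L
n=14: can move to 7, which is L ⇒ W
n=15: can move to 5, which is L ⇒ W
n=16: moves to 8(W), 15(W); every one is W ⇒ L
n=17: can move to 16, which is L ⇒ W
n=18: can move to 9, which is L ⇒ W
n=19: the only move is to 18(W), a W ⇒ L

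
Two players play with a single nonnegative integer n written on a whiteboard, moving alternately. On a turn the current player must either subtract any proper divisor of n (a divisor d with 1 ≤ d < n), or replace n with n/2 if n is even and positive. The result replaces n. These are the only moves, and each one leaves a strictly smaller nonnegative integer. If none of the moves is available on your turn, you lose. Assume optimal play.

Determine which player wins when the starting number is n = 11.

The second player wins.

Positions with no move are L. A position that does have a move is losing for the player to move precisely when every available move leads to a winning position for the opponent. Fill in the labels:
n=0: no move → L
n=1: no move → L
n=2: W (go to 1, an L position)
n=3: L (sole option 2(W) is W)
n=4: W (go to 3, an L position)
n=5: L (sole option 4(W) is W)
n=6: W (go to 3, an L position)
n=7: L (sole option 6(W) is W)
n=8: W (go to 7, an L position)
n=9: L (options 6(W), 8(W) are all W)
n=10: W (go to 5, an L position)
n=11: L (sole option 10(W) is W)
Every move from 11 reaches a W position, so the mover loses.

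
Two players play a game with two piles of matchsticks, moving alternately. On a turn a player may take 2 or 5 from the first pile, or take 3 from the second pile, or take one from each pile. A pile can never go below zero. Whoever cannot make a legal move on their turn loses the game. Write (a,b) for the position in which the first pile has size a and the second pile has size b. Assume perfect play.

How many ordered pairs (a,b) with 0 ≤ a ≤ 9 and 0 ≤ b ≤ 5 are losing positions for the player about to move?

26

Label each position W (a win for the player to move) or L (a loss). A position with no legal move is L; any other position is W exactly when some move reaches an L, and L when every move reaches a W.
Every move lowers a or b (never raises either), so fill the grid row by row in increasing a, and left to right within a row: each cell's successors are then already labelled.
      b=0  b=1  b=2  b=3  b=4  b=5
a=0:    L    L    L    W    W    W
a=1:    L    W    W    W    L    L
a=2:    W    W    W    L    L    W
a=3:    W    L    L    L    W    W
a=4:    L    L    W    W    W    L
a=5:    W    W    W    W    L    L
a=6:    W    W    L    L    W    W
a=7:    L    L    L    W    W    W
a=8:    L    W    W    W    L    L
a=9:    W    W    W    L    L    W
Cells with no legal move (terminal, hence L): (0,0), (0,1), (0,2), (1,0).
The remaining L cells, each justified by listing all of its moves:
(1,4): only reaches (1,1)(W), (0,3)(W), all W → L
(1,5): only reaches (1,2)(W), (0,4)(W), all W → L
(2,3): only reaches (0,3)(W), (2,0)(W), (1,2)(W), all W → L
(2,4): only reaches (0,4)(W), (2,1)(W), (1,3)(W), all W → L
(3,1): only reaches (1,1)(W), (2,0)(W), all W → L
(3,2): only reaches (1,2)(W), (2,1)(W), all W → L
(3,3): only reaches (1,3)(W), (3,0)(W), (2,2)(W), all W → L
(4,0): only reaches (2,0)(W), which is W → L
(4,1): only reaches (2,1)(W), (3,0)(W), all W → L
(4,5): only reaches (2,5)(W), (4,2)(W), (3,4)(W), all W → L
(5,4): only reaches (3,4)(W), (0,4)(W), (5,1)(W), (4,3)(W), all W → L
(5,5): only reaches (3,5)(W), (0,5)(W), (5,2)(W), (4,4)(W), all W → L
(6,2): only reaches (4,2)(W), (1,2)(W), (5,1)(W), all W → L
(6,3): only reaches (4,3)(W), (1,3)(W), (6,0)(W), (5,2)(W), all W → L
(7,0): only reaches (5,0)(W), (2,0)(W), all W → L
(7,1): only reaches (5,1)(W), (2,1)(W), (6,0)(W), all W → L
(7,2): only reaches (5,2)(W), (2,2)(W), (6,1)(W), all W → L
(8,0): only reaches (6,0)(W), (3,0)(W), all W → L
(8,4): only reaches (6,4)(W), (3,4)(W), (8,1)(W), (7,3)(W), all W → L
(8,5): only reaches (6,5)(W), (3,5)(W), (8,2)(W), (7,4)(W), all W → L
(9,3): only reaches (7,3)(W), (4,3)(W), (9,0)(W), (8,2)(W), all W → L
(9,4): only reaches (7,4)(W), (4,4)(W), (9,1)(W), (8,3)(W), all W → L
Every other cell has at least one move into one of the L cells above, so it is W.
L cells per row: a=0: 3, a=1: 3, a=2: 2, a=3: 3, a=4: 3, a=5: 2, a=6: 2, a=7: 3, a=8: 3, a=9: 2; total 26.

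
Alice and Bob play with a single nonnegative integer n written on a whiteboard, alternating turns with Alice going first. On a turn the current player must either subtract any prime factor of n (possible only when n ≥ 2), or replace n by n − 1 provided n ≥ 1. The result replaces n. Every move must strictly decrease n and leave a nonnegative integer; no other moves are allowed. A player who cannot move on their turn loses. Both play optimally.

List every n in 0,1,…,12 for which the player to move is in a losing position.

Use the standard recursion: the mover loses at a terminal position; elsewhere, the mover wins exactly when some move hands the opponent an L position.
n=0: no move → L
n=1: →0(L), so W
n=2: →0(L), so W
n=3: →0(L), so W
n=4: →2(W), 3(W) — all W, so L
n=5: →0(L), so W
n=6: →4(L), so W
n=7: →0(L), so W
n=8: →6(W), 7(W) — all W, so L
n=9: →8(L), so W
n=10: →8(L), so W
n=11: →0(L), so W
n=12: →9(W), 10(W), 11(W) — all W, so L
Reading off the rows marked L gives the requested list; there are 4 such values of n.

0, 4, 8, 12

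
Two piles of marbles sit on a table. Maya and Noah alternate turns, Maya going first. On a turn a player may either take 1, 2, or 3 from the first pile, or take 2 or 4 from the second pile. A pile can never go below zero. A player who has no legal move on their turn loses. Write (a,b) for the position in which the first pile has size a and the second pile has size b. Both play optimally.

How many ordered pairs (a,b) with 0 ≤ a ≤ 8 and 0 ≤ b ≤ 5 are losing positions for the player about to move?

14

Work bottom-up. With no move the player to move loses. Otherwise the position is W if at least one move leads to an L position for the opponent, and L if every move leads to a W.
Every move lowers a or b (never raises either), so fill the grid row by row in increasing a, and left to right within a row: each cell's successors are then already labelled.
      b=0  b=1  b=2  b=3  b=4  b=5
a=0:    L    L    W    W    W    W
a=1:    W    W    L    L    W    W
a=2:    W    W    W    W    L    L
a=3:    W    W    W    W    W    W
a=4:    L    L    W    W    W    W
a=5:    W    W    L    L    W    W
a=6:    W    W    W    W    L    L
a=7:    W    W    W    W    W    W
a=8:    L    L    W    W    W    W
Cells with no legal move (terminal, hence L): (0,0), (0,1).
The remaining L cells, each justified by listing all of its moves:
(1,2): only reaches (0,2)(W), (1,0)(W), all W → L
(1,3): only reaches (0,3)(W), (1,1)(W), all W → L
(2,4): only reaches (1,4)(W), (0,4)(W), (2,2)(W), (2,0)(W), all W → L
(2,5): only reaches (1,5)(W), (0,5)(W), (2,3)(W), (2,1)(W), all W → L
(4,0): only reaches (3,0)(W), (2,0)(W), (1,0)(W), all W → L
(4,1): only reaches (3,1)(W), (2,1)(W), (1,1)(W), all W → L
(5,2): only reaches (4,2)(W), (3,2)(W), (2,2)(W), (5,0)(W), all W → L
(5,3): only reaches (4,3)(W), (3,3)(W), (2,3)(W), (5,1)(W), all W → L
(6,4): only reaches (5,4)(W), (4,4)(W), (3,4)(W), (6,2)(W), (6,0)(W), all W → L
(6,5): only reaches (5,5)(W), (4,5)(W), (3,5)(W), (6,3)(W), (6,1)(W), all W → L
(8,0): only reaches (7,0)(W), (6,0)(W), (5,0)(W), all W → L
(8,1): only reaches (7,1)(W), (6,1)(W), (5,1)(W), all W → L
Every other cell has at least one move into one of the L cells above, so it is W.
L cells per row: a=0: 2, a=1: 2, a=2: 2, a=3: 0, a=4: 2, a=5: 2, a=6: 2, a=7: 0, a=8: 2; total 14.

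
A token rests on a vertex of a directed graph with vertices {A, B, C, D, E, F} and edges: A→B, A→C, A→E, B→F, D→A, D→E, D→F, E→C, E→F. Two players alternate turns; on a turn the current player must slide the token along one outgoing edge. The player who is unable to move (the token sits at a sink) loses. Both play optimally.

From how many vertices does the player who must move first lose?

2

Compute win/loss labels from the base case upward. A position with no move is L. Any other position is W if it can reach an L in one move, else L.
Every edge goes from a vertex to one that appears earlier in the order F, C, B, E, A, D, so processing vertices in that order labels each vertex after all of its successors.
F: no outgoing edge → L
C: no outgoing edge → L
B: can move to F, which is L ⇒ W
E: can move to C, which is L ⇒ W
A: can move to C, which is L ⇒ W
D: can move to F, which is L ⇒ W
The L vertices are C, F; that is 2 in all.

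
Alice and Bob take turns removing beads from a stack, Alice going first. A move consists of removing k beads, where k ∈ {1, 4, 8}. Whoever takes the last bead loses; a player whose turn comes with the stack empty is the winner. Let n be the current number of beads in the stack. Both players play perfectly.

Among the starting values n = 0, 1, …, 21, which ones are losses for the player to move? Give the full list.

Compute win/loss labels from the base case upward. A position with no move is W. Any other position is W if it can reach an L in one move, else L.
n=0: no move; the opponent has just taken the last bead and therefore loses → W
n=1: the only move is to 0(W), a W ⇒ L
n=2: can move to 1, which is L ⇒ W
n=3: the only move is to 2(W), a W ⇒ L
n=4: can move to 3, which is L ⇒ W
n=5: can move to 1, which is L ⇒ W
n=6: moves to 5(W), 2(W); every one is W ⇒ L
n=7: can move to 6, which is L ⇒ W
n=8: moves to 7(W), 4(W), 0(W); every one is W ⇒ L
n=9: can move to 8, which is L ⇒ W
n=10: can move to 6, which is L ⇒ W
n=11: can move to 3, which is L ⇒ W
n=12: can move to 8, which is L ⇒ W
n=13: moves to 12(W), 9(W), 5(W); every one is W ⇒ L
n=14: can move to 13, which is L ⇒ W
n=15: moves to 14(W), 11(W), 7(W); every one is W ⇒ L
n=16: can move to 15, which is L ⇒ W
n=17: can move to 13, which is L ⇒ W
n=18: moves to 17(W), 14(W), 10(W); every one is W ⇒ L
n=19: can move to 18, which is L ⇒ W
n=20: moves to 19(W), 16(W), 12(W); every one is W ⇒ L
n=21: can move to 20, which is L ⇒ W
The losing starting values of n are exactly the entries labelled L in this table (8 of them).

1, 3, 6, 8, 13, 15, 18, 20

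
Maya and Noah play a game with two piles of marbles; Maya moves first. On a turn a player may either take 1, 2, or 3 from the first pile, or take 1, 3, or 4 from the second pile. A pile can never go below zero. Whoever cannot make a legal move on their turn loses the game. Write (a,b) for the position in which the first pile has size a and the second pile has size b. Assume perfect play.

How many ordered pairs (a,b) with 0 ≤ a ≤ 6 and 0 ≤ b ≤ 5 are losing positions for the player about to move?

11

Label each position W (a win for the player to move) or L (a loss). A position with no legal move is L; any other position is W exactly when some move reaches an L, and L when every move reaches a W.
Every move lowers a or b (never raises either), so fill the grid row by row in increasing a, and left to right within a row: each cell's successors are then already labelled.
      b=0  b=1  b=2  b=3  b=4  b=5
a=0:    L    W    L    W    W    W
a=1:    W    L    W    L    W    W
a=2:    W    W    W    W    L    W
a=3:    W    W    W    W    W    L
a=4:    L    W    L    W    W    W
a=5:    W    L    W    L    W    W
a=6:    W    W    W    W    L    W
Cells with no legal move (terminal, hence L): (0,0).
The remaining L cells, each justified by listing all of its moves:
(0,2): L (sole option (0,1)(W) is W)
(1,1): L (options (0,1)(W), (1,0)(W) are all W)
(1,3): L (options (0,3)(W), (1,2)(W), (1,0)(W) are all W)
(2,4): L (options (1,4)(W), (0,4)(W), (2,3)(W), (2,1)(W), (2,0)(W) are all W)
(3,5): L (options (2,5)(W), (1,5)(W), (0,5)(W), (3,4)(W), (3,2)(W), (3,1)(W) are all W)
(4,0): L (options (3,0)(W), (2,0)(W), (1,0)(W) are all W)
(4,2): L (options (3,2)(W), (2,2)(W), (1,2)(W), (4,1)(W) are all W)
(5,1): L (options (4,1)(W), (3,1)(W), (2,1)(W), (5,0)(W) are all W)
(5,3): L (options (4,3)(W), (3,3)(W), (2,3)(W), (5,2)(W), (5,0)(W) are all W)
(6,4): L (options (5,4)(W), (4,4)(W), (3,4)(W), (6,3)(W), (6,1)(W), (6,0)(W) are all W)
Every other cell has at least one move into one of the L cells above, so it is W.
L cells per row: a=0: 2, a=1: 2, a=2: 1, a=3: 1, a=4: 2, a=5: 2, a=6: 1; total 11.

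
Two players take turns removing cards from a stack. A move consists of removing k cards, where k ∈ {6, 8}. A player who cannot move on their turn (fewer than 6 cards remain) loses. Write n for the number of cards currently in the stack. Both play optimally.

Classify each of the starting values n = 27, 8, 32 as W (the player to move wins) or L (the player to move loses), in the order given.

27: W, 8: W, 32: L

Build the W/L table. Terminal = L. A non-terminal position is W if it has a move to some L; otherwise it is L.
n=0: no move → L
n=1: no move → L
n=2: no move → L
n=3: no move → L
n=4: no move → L
n=5: no move → L
n=6: →0(L), so W
n=7: →1(L), so W
n=8: →2(L), so W
n=9: →3(L), so W
n=10: →4(L), so W
n=11: →5(L), so W
n=12: →4(L), so W
n=13: →5(L), so W
n=14: →8(W), 6(W) — all W, so L
n=15: →9(W), 7(W) — all W, so L
n=16: →10(W), 8(W) — all W, so L
n=17: →11(W), 9(W) — all W, so L
n=18: →12(W), 10(W) — all W, so L
n=19: →13(W), 11(W) — all W, so L
n=20: →14(L), so W
n=21: →15(L), so W
n=22: →16(L), so W
n=23: →17(L), so W
n=24: →18(L), so W
n=25: →19(L), so W
n=26: →18(L), so W
n=27: →19(L), so W
n=28: →22(W), 20(W) — all W, so L
n=29: →23(W), 21(W) — all W, so L
n=30: →24(W), 22(W) — all W, so L
n=31: →25(W), 23(W) — all W, so L
n=32: →26(W), 24(W) — all W, so L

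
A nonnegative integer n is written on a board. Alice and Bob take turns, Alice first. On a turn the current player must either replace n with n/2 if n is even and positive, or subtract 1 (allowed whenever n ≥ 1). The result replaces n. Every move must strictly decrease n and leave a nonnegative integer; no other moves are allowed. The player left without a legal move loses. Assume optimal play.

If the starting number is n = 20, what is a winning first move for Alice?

Move to 19.

Label each position W (a win for the player to move) or L (a loss). A position with no legal move is L; any other position is W exactly when some move reaches an L, and L when every move reaches a W.
n=0: no move → L
n=1: W (go to 0, an L position)
n=2: L (sole option 1(W) is W)
n=3: W (go to 2, an L position)
n=4: W (go to 2, an L position)
n=5: L (sole option 4(W) is W)
n=6: W (go to 5, an L position)
n=7: L (sole option 6(W) is W)
n=8: W (go to 7, an L position)
n=9: L (sole option 8(W) is W)
n=10: W (go to 5, an L position)
n=11: L (sole option 10(W) is W)
n=12: W (go to 11, an L position)
n=13: L (sole option 12(W) is W)
n=14: W (go to 7, an L position)
n=15: L (sole option 14(W) is W)
n=16: W (go to 15, an L position)
n=17: L (sole option 16(W) is W)
n=18: W (go to 9, an L position)
n=19: L (sole option 18(W) is W)
n=20: W (go to 19, an L position)
From 20, the L positions reachable in one move are: 19.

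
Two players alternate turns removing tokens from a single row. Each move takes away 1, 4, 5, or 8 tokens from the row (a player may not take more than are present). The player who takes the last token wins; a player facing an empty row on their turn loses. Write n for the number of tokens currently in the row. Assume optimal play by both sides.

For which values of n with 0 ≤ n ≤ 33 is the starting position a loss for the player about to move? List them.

Label each position W (a win for the player to move) or L (a loss). A position with no legal move is L; any other position is W exactly when some move reaches an L, and L when every move reaches a W.
n=0: no move → L
n=1: W (go to 0, an L position)
n=2: L (sole option 1(W) is W)
n=3: W (go to 2, an L position)
n=4: W (go to 0, an L position)
n=5: W (go to 0, an L position)
n=6: W (go to 2, an L position)
n=7: W (go to 2, an L position)
n=8: W (go to 0, an L position)
n=9: L (options 8(W), 5(W), 4(W), 1(W) are all W)
n=10: W (go to 9, an L position)
n=11: L (options 10(W), 7(W), 6(W), 3(W) are all W)
n=12: W (go to 11, an L position)
n=13: W (go to 9, an L position)
n=14: W (go to 9, an L position)
n=15: W (go to 11, an L position)
n=16: W (go to 11, an L position)
n=17: W (go to 9, an L position)
n=18: L (options 17(W), 14(W), 13(W), 10(W) are all W)
n=19: W (go to 18, an L position)
n=20: L (options 19(W), 16(W), 15(W), 12(W) are all W)
n=21: W (go to 20, an L position)
n=22: W (go to 18, an L position)
n=23: W (go to 18, an L position)
n=24: W (go to 20, an L position)
n=25: W (go to 20, an L position)
n=26: W (go to 18, an L position)
n=27: L (options 26(W), 23(W), 22(W), 19(W) are all W)
n=28: W (go to 27, an L position)
n=29: L (options 28(W), 25(W), 24(W), 21(W) are all W)
n=30: W (go to 29, an L position)
n=31: W (go to 27, an L position)
n=32: W (go to 27, an L position)
n=33: W (go to 29, an L position)
Reading off the rows marked L gives the requested list; there are 8 such values of n.

0, 2, 9, 11, 18, 20, 27, 29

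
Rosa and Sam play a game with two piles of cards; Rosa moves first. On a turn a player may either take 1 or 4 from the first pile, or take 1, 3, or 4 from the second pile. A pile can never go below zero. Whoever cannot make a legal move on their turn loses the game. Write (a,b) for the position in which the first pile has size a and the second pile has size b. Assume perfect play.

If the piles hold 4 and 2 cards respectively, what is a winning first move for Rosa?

Classify positions by backward induction: terminal positions (no move available) are L. From any other position, the mover wins iff some move reaches an L.
No move ever increases a pile, so every position that can arise here has a ≤ 4 and b ≤ 2; it is enough to label the cells with 0 ≤ a ≤ 4 and 0 ≤ b ≤ 2.
Every move lowers a or b (never raises either), so fill the grid row by row in increasing a, and left to right within a row: each cell's successors are then already labelled.
      b=0  b=1  b=2
a=0:    L    W    L
a=1:    W    L    W
a=2:    L    W    L
a=3:    W    L    W
a=4:    W    W    W
Cells with no legal move (terminal, hence L): (0,0).
The remaining L cells, each justified by listing all of its moves:
(0,2): the only move is to (0,1)(W), a W ⇒ L
(1,1): moves to (0,1)(W), (1,0)(W); every one is W ⇒ L
(2,0): the only move is to (1,0)(W), a W ⇒ L
(2,2): moves to (1,2)(W), (2,1)(W); every one is W ⇒ L
(3,1): moves to (2,1)(W), (3,0)(W); every one is W ⇒ L
Every other cell has at least one move into one of the L cells above, so it is W.
From (4,2), the L positions reachable in one move are: (0,2).

Move to (0,2).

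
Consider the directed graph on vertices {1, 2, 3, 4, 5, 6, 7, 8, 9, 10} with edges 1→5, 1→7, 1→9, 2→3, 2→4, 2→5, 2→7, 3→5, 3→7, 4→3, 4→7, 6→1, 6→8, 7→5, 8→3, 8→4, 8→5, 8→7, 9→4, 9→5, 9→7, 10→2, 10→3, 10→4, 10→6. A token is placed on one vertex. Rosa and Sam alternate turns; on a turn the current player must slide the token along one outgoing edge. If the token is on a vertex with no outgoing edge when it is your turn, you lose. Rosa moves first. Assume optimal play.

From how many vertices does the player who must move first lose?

3

Build the W/L table. Terminal = L. A non-terminal position is W if it has a move to some L; otherwise it is L.
Every edge goes from a vertex to one that appears earlier in the order 5, 7, 3, 4, 9, 2, 8, 1, 6, 10, so processing vertices in that order labels each vertex after all of its successors.
5: no outgoing edge → L
7: can move to 5, which is L ⇒ W
3: can move to 5, which is L ⇒ W
4: moves to 3(W), 7(W); every one is W ⇒ L
9: can move to 4, which is L ⇒ W
2: can move to 4, which is L ⇒ W
8: can move to 4, which is L ⇒ W
1: can move to 5, which is L ⇒ W
6: moves to 1(W), 8(W); every one is W ⇒ L
10: can move to 6, which is L ⇒ W
The L vertices are 4, 5, 6; that is 3 in all.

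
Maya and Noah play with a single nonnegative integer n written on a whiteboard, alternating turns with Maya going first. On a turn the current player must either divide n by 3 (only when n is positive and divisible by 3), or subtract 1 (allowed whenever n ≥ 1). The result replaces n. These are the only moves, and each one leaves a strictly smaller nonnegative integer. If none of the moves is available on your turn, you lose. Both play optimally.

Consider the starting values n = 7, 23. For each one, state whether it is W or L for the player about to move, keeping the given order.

7: L, 23: W

Use the standard recursion: the mover loses at a terminal position; elsewhere, the mover wins exactly when some move hands the opponent an L position.
n=0: no move → L
n=1: W (go to 0, an L position)
n=2: L (sole option 1(W) is W)
n=3: W (go to 2, an L position)
n=4: L (sole option 3(W) is W)
n=5: W (go to 4, an L position)
n=6: W (go to 2, an L position)
n=7: L (sole option 6(W) is W)
n=8: W (go to 7, an L position)
n=9: L (options 3(W), 8(W) are all W)
n=10: W (go to 9, an L position)
n=11: L (sole option 10(W) is W)
n=12: W (go to 4, an L position)
n=13: L (sole option 12(W) is W)
n=14: W (go to 13, an L position)
n=15: L (options 5(W), 14(W) are all W)
n=16: W (go to 15, an L position)
n=17: L (sole option 16(W) is W)
n=18: W (go to 17, an L position)
n=19: L (sole option 18(W) is W)
n=20: W (go to 19, an L position)
n=21: W (go to 7, an L position)
n=22: L (sole option 21(W) is W)
n=23: W (go to 22, an L position)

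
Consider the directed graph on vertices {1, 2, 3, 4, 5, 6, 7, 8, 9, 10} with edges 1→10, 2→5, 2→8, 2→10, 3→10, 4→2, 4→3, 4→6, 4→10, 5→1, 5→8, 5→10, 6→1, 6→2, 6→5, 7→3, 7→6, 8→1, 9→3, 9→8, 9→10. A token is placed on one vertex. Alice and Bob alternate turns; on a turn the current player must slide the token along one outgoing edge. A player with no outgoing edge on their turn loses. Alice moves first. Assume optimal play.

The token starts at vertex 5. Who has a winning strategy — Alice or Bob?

Alice wins.

Positions with no move are L. A position that does have a move is losing for the player to move precisely when every available move leads to a winning position for the opponent. Fill in the labels:
Every edge goes from a vertex to one that appears earlier in the order 10, 1, 8, 5, 2, 3, 6, 4, 7, 9, so processing vertices in that order labels each vertex after all of its successors.
10: no outgoing edge → L
1: W (go to 10, an L position)
8: L (sole option 1(W) is W)
5: W (go to 8, an L position)
2: W (go to 8, an L position)
3: W (go to 10, an L position)
6: L (options 2(W), 5(W), 1(W) are all W)
4: W (go to 6, an L position)
7: W (go to 6, an L position)
9: W (go to 8, an L position)
From 5 Alice can move to 8, reaching an L position.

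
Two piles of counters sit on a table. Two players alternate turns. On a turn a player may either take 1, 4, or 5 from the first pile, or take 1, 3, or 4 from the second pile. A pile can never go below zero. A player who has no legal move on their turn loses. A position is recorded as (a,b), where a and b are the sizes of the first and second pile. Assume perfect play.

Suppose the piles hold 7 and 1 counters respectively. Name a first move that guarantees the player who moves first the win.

Move to (3,1).

Work bottom-up. With no move the player to move loses. Otherwise the position is W if at least one move leads to an L position for the opponent, and L if every move leads to a W.
No move ever increases a pile, so every position that can arise here has a ≤ 7 and b ≤ 1; it is enough to label the cells with 0 ≤ a ≤ 7 and 0 ≤ b ≤ 1.
Every move lowers a or b (never raises either), so fill the grid row by row in increasing a, and left to right within a row: each cell's successors are then already labelled.
      b=0  b=1
a=0:    L    W
a=1:    W    L
a=2:    L    W
a=3:    W    L
a=4:    W    W
a=5:    W    W
a=6:    W    W
a=7:    W    W
Cells with no legal move (terminal, hence L): (0,0).
The remaining L cells, each justified by listing all of its moves:
(1,1): L (options (0,1)(W), (1,0)(W) are all W)
(2,0): L (sole option (1,0)(W) is W)
(3,1): L (options (2,1)(W), (3,0)(W) are all W)
Every other cell has at least one move into one of the L cells above, so it is W.
From (7,1), the L positions reachable in one move are: (3,1).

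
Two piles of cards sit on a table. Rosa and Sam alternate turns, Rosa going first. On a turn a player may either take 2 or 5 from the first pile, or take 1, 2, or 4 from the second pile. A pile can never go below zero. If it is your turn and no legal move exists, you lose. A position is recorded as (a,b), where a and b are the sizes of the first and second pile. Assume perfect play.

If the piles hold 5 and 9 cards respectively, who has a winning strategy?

Positions with no move are L. A position that does have a move is losing for the player to move precisely when every available move leads to a winning position for the opponent. Fill in the labels:
No move ever increases a pile, so every position that can arise here has a ≤ 5 and b ≤ 9; it is enough to label the cells with 0 ≤ a ≤ 5 and 0 ≤ b ≤ 9.
Every move lowers a or b (never raises either), so fill the grid row by row in increasing a, and left to right within a row: each cell's successors are then already labelled.
      b=0  b=1  b=2  b=3  b=4  b=5  b=6  b=7  b=8  b=9
a=0:    L    W    W    L    W    W    L    W    W    L
a=1:    L    W    W    L    W    W    L    W    W    L
a=2:    W    L    W    W    L    W    W    L    W    W
a=3:    W    L    W    W    L    W    W    L    W    W
a=4:    L    W    W    L    W    W    L    W    W    L
a=5:    W    W    L    W    W    L    W    W    L    W
Cells with no legal move (terminal, hence L): (0,0), (1,0).
The remaining L cells, each justified by listing all of its moves:
(0,3): only reaches (0,2)(W), (0,1)(W), all W → L
(0,6): only reaches (0,5)(W), (0,4)(W), (0,2)(W), all W → L
(0,9): only reaches (0,8)(W), (0,7)(W), (0,5)(W), all W → L
(1,3): only reaches (1,2)(W), (1,1)(W), all W → L
(1,6): only reaches (1,5)(W), (1,4)(W), (1,2)(W), all W → L
(1,9): only reaches (1,8)(W), (1,7)(W), (1,5)(W), all W → L
(2,1): only reaches (0,1)(W), (2,0)(W), all W → L
(2,4): only reaches (0,4)(W), (2,3)(W), (2,2)(W), (2,0)(W), all W → L
(2,7): only reaches (0,7)(W), (2,6)(W), (2,5)(W), (2,3)(W), all W → L
(3,1): only reaches (1,1)(W), (3,0)(W), all W → L
(3,4): only reaches (1,4)(W), (3,3)(W), (3,2)(W), (3,0)(W), all W → L
(3,7): only reaches (1,7)(W), (3,6)(W), (3,5)(W), (3,3)(W), all W → L
(4,0): only reaches (2,0)(W), which is W → L
(4,3): only reaches (2,3)(W), (4,2)(W), (4,1)(W), all W → L
(4,6): only reaches (2,6)(W), (4,5)(W), (4,4)(W), (4,2)(W), all W → L
(4,9): only reaches (2,9)(W), (4,8)(W), (4,7)(W), (4,5)(W), all W → L
(5,2): only reaches (3,2)(W), (0,2)(W), (5,1)(W), (5,0)(W), all W → L
(5,5): only reaches (3,5)(W), (0,5)(W), (5,4)(W), (5,3)(W), (5,1)(W), all W → L
(5,8): only reaches (3,8)(W), (0,8)(W), (5,7)(W), (5,6)(W), (5,4)(W), all W → L
Every other cell has at least one move into one of the L cells above, so it is W.
From (5,9) Rosa can move to (0,9), reaching an L position.

Rosa wins.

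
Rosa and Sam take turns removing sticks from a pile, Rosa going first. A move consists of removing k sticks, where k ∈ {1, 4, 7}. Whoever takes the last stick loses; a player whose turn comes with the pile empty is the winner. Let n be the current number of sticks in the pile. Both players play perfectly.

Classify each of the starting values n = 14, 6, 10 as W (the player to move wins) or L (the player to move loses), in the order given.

14: L, 6: L, 10: W

Positions with no move are W. A position that does have a move is losing for the player to move precisely when every available move leads to a winning position for the opponent. Fill in the labels:
n=0: no move; the opponent has just taken the last stick and therefore loses → W
n=1: the only move is to 0(W), a W ⇒ L
n=2: can move to 1, which is L ⇒ W
n=3: the only move is to 2(W), a W ⇒ L
n=4: can move to 3, which is L ⇒ W
n=5: can move to 1, which is L ⇒ W
n=6: moves to 5(W), 2(W); every one is W ⇒ L
n=7: can move to 6, which is L ⇒ W
n=8: can move to 1, which is L ⇒ W
n=9: moves to 8(W), 5(W), 2(W); every one is W ⇒ L
n=10: can move to 9, which is L ⇒ W
n=11: moves to 10(W), 7(W), 4(W); every one is W ⇒ L
n=12: can move to 11, which is L ⇒ W
n=13: can move to 9, which is L ⇒ W
n=14: moves to 13(W), 10(W), 7(W); every one is W ⇒ L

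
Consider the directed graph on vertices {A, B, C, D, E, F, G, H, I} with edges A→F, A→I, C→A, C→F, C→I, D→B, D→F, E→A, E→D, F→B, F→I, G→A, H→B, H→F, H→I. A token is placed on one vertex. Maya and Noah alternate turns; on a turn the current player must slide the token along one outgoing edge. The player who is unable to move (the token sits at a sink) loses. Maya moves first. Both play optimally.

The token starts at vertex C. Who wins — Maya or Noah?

Work bottom-up. With no move the player to move loses. Otherwise the position is W if at least one move leads to an L position for the opponent, and L if every move leads to a W.
Every edge goes from a vertex to one that appears earlier in the order B, I, F, A, G, H, C, D, E, so processing vertices in that order labels each vertex after all of its successors.
B: no outgoing edge → L
I: no outgoing edge → L
F: can move to I, which is L ⇒ W
A: can move to I, which is L ⇒ W
G: the only move is to A(W), a W ⇒ L
H: can move to I, which is L ⇒ W
C: can move to I, which is L ⇒ W
D: can move to B, which is L ⇒ W
E: moves to D(W), A(W); every one is W ⇒ L
The starting position C is W: Maya should move to I, handing over an L position.

Maya wins.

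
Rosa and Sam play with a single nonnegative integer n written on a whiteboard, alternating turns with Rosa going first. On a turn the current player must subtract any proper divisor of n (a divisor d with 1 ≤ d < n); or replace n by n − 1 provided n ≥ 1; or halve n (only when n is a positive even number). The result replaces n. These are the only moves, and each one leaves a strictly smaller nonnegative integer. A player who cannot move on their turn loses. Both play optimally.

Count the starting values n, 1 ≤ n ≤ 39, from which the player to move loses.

19

Label each position W (a win for the player to move) or L (a loss). A position with no legal move is L; any other position is W exactly when some move reaches an L, and L when every move reaches a W.
n=0: no move → L
n=1: W (go to 0, an L position)
n=2: L (sole option 1(W) is W)
n=3: W (go to 2, an L position)
n=4: W (go to 2, an L position)
n=5: L (sole option 4(W) is W)
n=6: W (go to 5, an L position)
n=7: L (sole option 6(W) is W)
n=8: W (go to 7, an L position)
n=9: L (options 6(W), 8(W) are all W)
n=10: W (go to 5, an L position)
n=11: L (sole option 10(W) is W)
n=12: W (go to 9, an L position)
n=13: L (sole option 12(W) is W)
n=14: W (go to 7, an L position)
n=15: L (options 10(W), 12(W), 14(W) are all W)
n=16: W (go to 15, an L position)
n=17: L (sole option 16(W) is W)
n=18: W (go to 9, an L position)
n=19: L (sole option 18(W) is W)
n=20: W (go to 15, an L position)
n=21: L (options 14(W), 18(W), 20(W) are all W)
n=22: W (go to 11, an L position)
n=23: L (sole option 22(W) is W)
n=24: W (go to 21, an L position)
n=25: L (options 20(W), 24(W) are all W)
n=26: W (go to 13, an L position)
n=27: L (options 18(W), 24(W), 26(W) are all W)
n=28: W (go to 21, an L position)
n=29: L (sole option 28(W) is W)
n=30: W (go to 15, an L position)
n=31: L (sole option 30(W) is W)
n=32: W (go to 31, an L position)
n=33: L (options 22(W), 30(W), 32(W) are all W)
n=34: W (go to 17, an L position)
n=35: L (options 28(W), 30(W), 34(W) are all W)
n=36: W (go to 27, an L position)
n=37: L (sole option 36(W) is W)
n=38: W (go to 19, an L position)
n=39: L (options 26(W), 36(W), 38(W) are all W)
L entries with 1 ≤ n ≤ 39 (n=0 is outside the asked range and is not counted): n = 2, 5, 7, 9, 11, 13, 15, 17, 19, 21, 23, 25, 27, 29, 31, 33, 35, 37, 39; that makes 19.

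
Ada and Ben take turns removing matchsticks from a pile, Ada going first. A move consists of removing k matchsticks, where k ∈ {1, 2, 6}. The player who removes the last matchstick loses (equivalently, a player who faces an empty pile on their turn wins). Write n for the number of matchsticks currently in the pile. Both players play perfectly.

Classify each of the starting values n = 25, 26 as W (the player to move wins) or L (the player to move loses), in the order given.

25: L, 26: W

Use the standard recursion: the mover wins at a terminal position; elsewhere, the mover wins exactly when some move hands the opponent an L position.
n=0: no move; the opponent has just taken the last matchstick and therefore loses → W
n=1: the only move is to 0(W), a W ⇒ L
n=2: can move to 1, which is L ⇒ W
n=3: can move to 1, which is L ⇒ W
n=4: moves to 3(W), 2(W); every one is W ⇒ L
n=5: can move to 4, which is L ⇒ W
n=6: can move to 4, which is L ⇒ W
n=7: can move to 1, which is L ⇒ W
n=8: moves to 7(W), 6(W), 2(W); every one is W ⇒ L
n=9: can move to 8, which is L ⇒ W
n=10: can move to 8, which is L ⇒ W
n=11: moves to 10(W), 9(W), 5(W); every one is W ⇒ L
n=12: can move to 11, which is L ⇒ W
n=13: can move to 11, which is L ⇒ W
n=14: can move to 8, which is L ⇒ W
n=15: moves to 14(W), 13(W), 9(W); every one is W ⇒ L
n=16: can move to 15, which is L ⇒ W
n=17: can move to 15, which is L ⇒ W
n=18: moves to 17(W), 16(W), 12(W); every one is W ⇒ L
n=19: can move to 18, which is L ⇒ W
n=20: can move to 18, which is L ⇒ W
n=21: can move to 15, which is L ⇒ W
n=22: moves to 21(W), 20(W), 16(W); every one is W ⇒ L
n=23: can move to 22, which is L ⇒ W
n=24: can move to 22, which is L ⇒ W
n=25: moves to 24(W), 23(W), 19(W); every one is W ⇒ L
n=26: can move to 25, which is L ⇒ W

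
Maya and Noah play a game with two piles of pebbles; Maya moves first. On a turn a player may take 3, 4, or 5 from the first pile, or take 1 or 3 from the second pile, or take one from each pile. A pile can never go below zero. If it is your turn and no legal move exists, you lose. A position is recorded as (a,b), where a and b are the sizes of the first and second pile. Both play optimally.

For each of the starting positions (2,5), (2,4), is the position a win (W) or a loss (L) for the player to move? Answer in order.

Work bottom-up. With no move the player to move loses. Otherwise the position is W if at least one move leads to an L position for the opponent, and L if every move leads to a W.
No move ever increases a pile, so every position that can arise here has a ≤ 2 and b ≤ 5; it is enough to label the cells with 0 ≤ a ≤ 2 and 0 ≤ b ≤ 5.
Every move lowers a or b (never raises either), so fill the grid row by row in increasing a, and left to right within a row: each cell's successors are then already labelled.
      b=0  b=1  b=2  b=3  b=4  b=5
a=0:    L    W    L    W    L    W
a=1:    L    W    L    W    L    W
a=2:    L    W    L    W    L    W
Cells with no legal move (terminal, hence L): (0,0), (1,0), (2,0).
The remaining L cells, each justified by listing all of its moves:
(0,2): L (sole option (0,1)(W) is W)
(0,4): L (options (0,3)(W), (0,1)(W) are all W)
(1,2): L (options (1,1)(W), (0,1)(W) are all W)
(1,4): L (options (1,3)(W), (1,1)(W), (0,3)(W) are all W)
(2,2): L (options (2,1)(W), (1,1)(W) are all W)
(2,4): L (options (2,3)(W), (2,1)(W), (1,3)(W) are all W)
Every other cell has at least one move into one of the L cells above, so it is W.
(2,5): the move to (2,4) reaches an L cell, so W
(2,4): one of the L cells justified above, so L

(2,5): W, (2,4): L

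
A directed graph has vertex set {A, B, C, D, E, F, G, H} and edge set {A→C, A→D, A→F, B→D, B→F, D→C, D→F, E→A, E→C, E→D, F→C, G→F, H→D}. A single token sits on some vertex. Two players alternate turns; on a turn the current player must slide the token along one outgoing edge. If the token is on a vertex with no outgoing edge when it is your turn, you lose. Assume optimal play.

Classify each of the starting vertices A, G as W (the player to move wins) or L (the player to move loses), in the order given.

A: W, G: L

Compute win/loss labels from the base case upward. A position with no move is L. Any other position is W if it can reach an L in one move, else L.
Every edge goes from a vertex to one that appears earlier in the order C, F, D, A, E, B, G, H, so processing vertices in that order labels each vertex after all of its successors.
C: no outgoing edge → L
F: W (go to C, an L position)
D: W (go to C, an L position)
A: W (go to C, an L position)
E: W (go to C, an L position)
B: L (options D(W), F(W) are all W)
G: L (sole option F(W) is W)
H: L (sole option D(W) is W)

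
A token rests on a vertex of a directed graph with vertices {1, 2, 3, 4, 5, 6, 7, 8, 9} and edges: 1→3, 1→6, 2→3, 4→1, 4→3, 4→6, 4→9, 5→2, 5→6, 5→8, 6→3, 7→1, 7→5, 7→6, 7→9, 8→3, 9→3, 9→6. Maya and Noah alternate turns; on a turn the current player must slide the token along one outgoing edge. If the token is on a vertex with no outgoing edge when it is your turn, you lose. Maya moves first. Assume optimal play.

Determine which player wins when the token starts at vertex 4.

Classify positions by backward induction: terminal positions (no move available) are L. From any other position, the mover wins iff some move reaches an L.
Every edge goes from a vertex to one that appears earlier in the order 3, 6, 8, 2, 1, 9, 4, 5, 7, so processing vertices in that order labels each vertex after all of its successors.
3: no outgoing edge → L
6: can move to 3, which is L ⇒ W
8: can move to 3, which is L ⇒ W
2: can move to 3, which is L ⇒ W
1: can move to 3, which is L ⇒ W
9: can move to 3, which is L ⇒ W
4: can move to 3, which is L ⇒ W
5: moves to 2(W), 8(W), 6(W); every one is W ⇒ L
7: can move to 5, which is L ⇒ W
The starting position 4 is W: Maya should move to 3, handing over an L position.

Maya wins.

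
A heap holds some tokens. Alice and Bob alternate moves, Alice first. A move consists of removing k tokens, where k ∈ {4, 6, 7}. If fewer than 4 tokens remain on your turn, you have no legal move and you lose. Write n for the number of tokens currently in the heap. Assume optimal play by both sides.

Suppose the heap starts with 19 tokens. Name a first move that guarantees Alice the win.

Remove 6, leaving 13.

Label each position W (a win for the player to move) or L (a loss). A position with no legal move is L; any other position is W exactly when some move reaches an L, and L when every move reaches a W.
n=0: no move → L
n=1: no move → L
n=2: no move → L
n=3: no move → L
n=4: reaches L-position 0 → W
n=5: reaches L-position 1 → W
n=6: reaches L-position 2 → W
n=7: reaches L-position 3 → W
n=8: reaches L-position 2 → W
n=9: reaches L-position 3 → W
n=10: reaches L-position 3 → W
n=11: only reaches 7(W), 5(W), 4(W), all W → L
n=12: only reaches 8(W), 6(W), 5(W), all W → L
n=13: only reaches 9(W), 7(W), 6(W), all W → L
n=14: only reaches 10(W), 8(W), 7(W), all W → L
n=15: reaches L-position 11 → W
n=16: reaches L-position 12 → W
n=17: reaches L-position 13 → W
n=18: reaches L-position 14 → W
n=19: reaches L-position 13 → W
From 19, the L positions reachable in one move are: 13, 12. Any move reaching one of these is winning.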